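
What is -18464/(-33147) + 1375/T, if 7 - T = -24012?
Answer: 489063941/796157793 ≈ 0.61428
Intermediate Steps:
T = 24019 (T = 7 - 1*(-24012) = 7 + 24012 = 24019)
-18464/(-33147) + 1375/T = -18464/(-33147) + 1375/24019 = -18464*(-1/33147) + 1375*(1/24019) = 18464/33147 + 1375/24019 = 489063941/796157793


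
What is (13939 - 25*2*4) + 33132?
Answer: 46871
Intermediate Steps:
(13939 - 25*2*4) + 33132 = (13939 - 50*4) + 33132 = (13939 - 200) + 33132 = 13739 + 33132 = 46871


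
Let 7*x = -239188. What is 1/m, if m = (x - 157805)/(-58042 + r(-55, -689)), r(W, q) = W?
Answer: 31283/103371 ≈ 0.30263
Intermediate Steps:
x = -239188/7 (x = (⅐)*(-239188) = -239188/7 ≈ -34170.)
m = 103371/31283 (m = (-239188/7 - 157805)/(-58042 - 55) = -1343823/7/(-58097) = -1343823/7*(-1/58097) = 103371/31283 ≈ 3.3044)
1/m = 1/(103371/31283) = 31283/103371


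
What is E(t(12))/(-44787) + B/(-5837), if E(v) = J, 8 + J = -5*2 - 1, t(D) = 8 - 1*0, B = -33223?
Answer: 1488069404/261421719 ≈ 5.6922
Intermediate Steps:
t(D) = 8 (t(D) = 8 + 0 = 8)
J = -19 (J = -8 + (-5*2 - 1) = -8 + (-10 - 1) = -8 - 11 = -19)
E(v) = -19
E(t(12))/(-44787) + B/(-5837) = -19/(-44787) - 33223/(-5837) = -19*(-1/44787) - 33223*(-1/5837) = 19/44787 + 33223/5837 = 1488069404/261421719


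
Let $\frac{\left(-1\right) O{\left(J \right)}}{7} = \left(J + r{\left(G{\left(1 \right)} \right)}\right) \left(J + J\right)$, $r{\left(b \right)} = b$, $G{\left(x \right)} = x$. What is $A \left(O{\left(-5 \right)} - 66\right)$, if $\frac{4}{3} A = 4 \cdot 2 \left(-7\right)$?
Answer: $14532$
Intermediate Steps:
$A = -42$ ($A = \frac{3 \cdot 4 \cdot 2 \left(-7\right)}{4} = \frac{3 \cdot 8 \left(-7\right)}{4} = \frac{3}{4} \left(-56\right) = -42$)
$O{\left(J \right)} = - 14 J \left(1 + J\right)$ ($O{\left(J \right)} = - 7 \left(J + 1\right) \left(J + J\right) = - 7 \left(1 + J\right) 2 J = - 7 \cdot 2 J \left(1 + J\right) = - 14 J \left(1 + J\right)$)
$A \left(O{\left(-5 \right)} - 66\right) = - 42 \left(\left(-14\right) \left(-5\right) \left(1 - 5\right) - 66\right) = - 42 \left(\left(-14\right) \left(-5\right) \left(-4\right) - 66\right) = - 42 \left(-280 - 66\right) = \left(-42\right) \left(-346\right) = 14532$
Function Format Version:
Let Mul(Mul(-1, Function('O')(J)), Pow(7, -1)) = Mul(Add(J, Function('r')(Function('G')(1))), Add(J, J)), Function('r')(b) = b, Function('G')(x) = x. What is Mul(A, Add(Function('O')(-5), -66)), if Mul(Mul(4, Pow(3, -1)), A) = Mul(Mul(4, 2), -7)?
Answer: 14532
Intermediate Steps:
A = -42 (A = Mul(Rational(3, 4), Mul(Mul(4, 2), -7)) = Mul(Rational(3, 4), Mul(8, -7)) = Mul(Rational(3, 4), -56) = -42)
Function('O')(J) = Mul(-14, J, Add(1, J)) (Function('O')(J) = Mul(-7, Mul(Add(J, 1), Add(J, J))) = Mul(-7, Mul(Add(1, J), Mul(2, J))) = Mul(-7, Mul(2, J, Add(1, J))) = Mul(-14, J, Add(1, J)))
Mul(A, Add(Function('O')(-5), -66)) = Mul(-42, Add(Mul(-14, -5, Add(1, -5)), -66)) = Mul(-42, Add(Mul(-14, -5, -4), -66)) = Mul(-42, Add(-280, -66)) = Mul(-42, -346) = 14532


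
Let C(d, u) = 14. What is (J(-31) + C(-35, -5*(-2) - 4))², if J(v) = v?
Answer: 289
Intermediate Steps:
(J(-31) + C(-35, -5*(-2) - 4))² = (-31 + 14)² = (-17)² = 289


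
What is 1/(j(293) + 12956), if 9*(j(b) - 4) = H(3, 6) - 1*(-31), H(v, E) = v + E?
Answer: 9/116680 ≈ 7.7134e-5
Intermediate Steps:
H(v, E) = E + v
j(b) = 76/9 (j(b) = 4 + ((6 + 3) - 1*(-31))/9 = 4 + (9 + 31)/9 = 4 + (⅑)*40 = 4 + 40/9 = 76/9)
1/(j(293) + 12956) = 1/(76/9 + 12956) = 1/(116680/9) = 9/116680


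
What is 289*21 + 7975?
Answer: 14044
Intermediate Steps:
289*21 + 7975 = 6069 + 7975 = 14044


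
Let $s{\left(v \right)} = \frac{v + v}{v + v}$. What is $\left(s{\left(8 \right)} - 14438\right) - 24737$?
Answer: $-39174$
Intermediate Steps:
$s{\left(v \right)} = 1$ ($s{\left(v \right)} = \frac{2 v}{2 v} = 2 v \frac{1}{2 v} = 1$)
$\left(s{\left(8 \right)} - 14438\right) - 24737 = \left(1 - 14438\right) - 24737 = -14437 - 24737 = -39174$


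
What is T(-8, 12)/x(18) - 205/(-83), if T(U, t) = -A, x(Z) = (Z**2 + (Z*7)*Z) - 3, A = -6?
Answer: 177081/71629 ≈ 2.4722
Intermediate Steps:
x(Z) = -3 + 8*Z**2 (x(Z) = (Z**2 + (7*Z)*Z) - 3 = (Z**2 + 7*Z**2) - 3 = 8*Z**2 - 3 = -3 + 8*Z**2)
T(U, t) = 6 (T(U, t) = -1*(-6) = 6)
T(-8, 12)/x(18) - 205/(-83) = 6/(-3 + 8*18**2) - 205/(-83) = 6/(-3 + 8*324) - 205*(-1/83) = 6/(-3 + 2592) + 205/83 = 6/2589 + 205/83 = 6*(1/2589) + 205/83 = 2/863 + 205/83 = 177081/71629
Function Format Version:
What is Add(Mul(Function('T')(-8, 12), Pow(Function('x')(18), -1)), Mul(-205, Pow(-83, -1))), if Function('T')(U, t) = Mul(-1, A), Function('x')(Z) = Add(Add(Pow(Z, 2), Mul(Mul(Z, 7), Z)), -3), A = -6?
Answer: Rational(177081, 71629) ≈ 2.4722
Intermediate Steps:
Function('x')(Z) = Add(-3, Mul(8, Pow(Z, 2))) (Function('x')(Z) = Add(Add(Pow(Z, 2), Mul(Mul(7, Z), Z)), -3) = Add(Add(Pow(Z, 2), Mul(7, Pow(Z, 2))), -3) = Add(Mul(8, Pow(Z, 2)), -3) = Add(-3, Mul(8, Pow(Z, 2))))
Function('T')(U, t) = 6 (Function('T')(U, t) = Mul(-1, -6) = 6)
Add(Mul(Function('T')(-8, 12), Pow(Function('x')(18), -1)), Mul(-205, Pow(-83, -1))) = Add(Mul(6, Pow(Add(-3, Mul(8, Pow(18, 2))), -1)), Mul(-205, Pow(-83, -1))) = Add(Mul(6, Pow(Add(-3, Mul(8, 324)), -1)), Mul(-205, Rational(-1, 83))) = Add(Mul(6, Pow(Add(-3, 2592), -1)), Rational(205, 83)) = Add(Mul(6, Pow(2589, -1)), Rational(205, 83)) = Add(Mul(6, Rational(1, 2589)), Rational(205, 83)) = Add(Rational(2, 863), Rational(205, 83)) = Rational(177081, 71629)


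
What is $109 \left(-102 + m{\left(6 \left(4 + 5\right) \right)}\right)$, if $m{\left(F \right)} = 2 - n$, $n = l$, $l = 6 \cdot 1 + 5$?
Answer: $-12099$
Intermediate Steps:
$l = 11$ ($l = 6 + 5 = 11$)
$n = 11$
$m{\left(F \right)} = -9$ ($m{\left(F \right)} = 2 - 11 = -9$)
$109 \left(-102 + m{\left(6 \left(4 + 5\right) \right)}\right) = 109 \left(-102 - 9\right) = 109 \left(-111\right) = -12099$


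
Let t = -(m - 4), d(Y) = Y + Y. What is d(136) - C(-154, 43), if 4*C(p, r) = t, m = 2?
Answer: 543/2 ≈ 271.50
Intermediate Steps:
d(Y) = 2*Y
t = 2 (t = -(2 - 4) = -1*(-2) = 2)
C(p, r) = ½ (C(p, r) = (¼)*2 = ½)
d(136) - C(-154, 43) = 2*136 - 1*½ = 272 - ½ = 543/2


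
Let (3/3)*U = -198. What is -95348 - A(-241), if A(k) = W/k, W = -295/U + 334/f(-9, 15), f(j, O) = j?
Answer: -1516607639/15906 ≈ -95348.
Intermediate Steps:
U = -198
W = -2351/66 (W = -295/(-198) + 334/(-9) = -295*(-1/198) + 334*(-1/9) = 295/198 - 334/9 = -2351/66 ≈ -35.621)
A(k) = -2351/(66*k)
-95348 - A(-241) = -95348 - (-2351)/(66*(-241)) = -95348 - (-2351)*(-1)/(66*241) = -95348 - 1*2351/15906 = -95348 - 2351/15906 = -1516607639/15906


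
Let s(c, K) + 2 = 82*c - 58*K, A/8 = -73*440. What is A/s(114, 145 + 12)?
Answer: -3212/3 ≈ -1070.7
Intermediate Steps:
A = -256960 (A = 8*(-73*440) = 8*(-32120) = -256960)
s(c, K) = -2 - 58*K + 82*c (s(c, K) = -2 + (82*c - 58*K) = -2 + (-58*K + 82*c) = -2 - 58*K + 82*c)
A/s(114, 145 + 12) = -256960/(-2 - 58*(145 + 12) + 82*114) = -256960/(-2 - 58*157 + 9348) = -256960/(-2 - 9106 + 9348) = -256960/240 = -256960*1/240 = -3212/3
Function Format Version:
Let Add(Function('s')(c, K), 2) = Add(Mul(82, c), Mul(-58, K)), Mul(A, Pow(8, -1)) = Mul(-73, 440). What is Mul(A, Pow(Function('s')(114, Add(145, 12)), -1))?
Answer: Rational(-3212, 3) ≈ -1070.7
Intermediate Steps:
A = -256960 (A = Mul(8, Mul(-73, 440)) = Mul(8, -32120) = -256960)
Function('s')(c, K) = Add(-2, Mul(-58, K), Mul(82, c)) (Function('s')(c, K) = Add(-2, Add(Mul(82, c), Mul(-58, K))) = Add(-2, Add(Mul(-58, K), Mul(82, c))) = Add(-2, Mul(-58, K), Mul(82, c)))
Mul(A, Pow(Function('s')(114, Add(145, 12)), -1)) = Mul(-256960, Pow(Add(-2, Mul(-58, Add(145, 12)), Mul(82, 114)), -1)) = Mul(-256960, Pow(Add(-2, Mul(-58, 157), 9348), -1)) = Mul(-256960, Pow(Add(-2, -9106, 9348), -1)) = Mul(-256960, Pow(240, -1)) = Mul(-256960, Rational(1, 240)) = Rational(-3212, 3)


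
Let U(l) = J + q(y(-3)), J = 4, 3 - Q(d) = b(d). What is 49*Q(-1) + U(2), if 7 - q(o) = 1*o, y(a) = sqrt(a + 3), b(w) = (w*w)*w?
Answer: 207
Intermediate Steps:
b(w) = w**3 (b(w) = w**2*w = w**3)
y(a) = sqrt(3 + a)
Q(d) = 3 - d**3
q(o) = 7 - o
U(l) = 11 (U(l) = 4 + (7 - sqrt(3 - 3)) = 4 + (7 - sqrt(0)) = 4 + (7 - 1*0) = 4 + (7 + 0) = 4 + 7 = 11)
49*Q(-1) + U(2) = 49*(3 - 1*(-1)**3) + 11 = 49*(3 - 1*(-1)) + 11 = 49*(3 + 1) + 11 = 49*4 + 11 = 196 + 11 = 207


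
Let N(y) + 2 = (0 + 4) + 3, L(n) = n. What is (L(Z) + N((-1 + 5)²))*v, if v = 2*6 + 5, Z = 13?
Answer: 306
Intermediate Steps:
v = 17 (v = 12 + 5 = 17)
N(y) = 5 (N(y) = -2 + ((0 + 4) + 3) = -2 + (4 + 3) = -2 + 7 = 5)
(L(Z) + N((-1 + 5)²))*v = (13 + 5)*17 = 18*17 = 306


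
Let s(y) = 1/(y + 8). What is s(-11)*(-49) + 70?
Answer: 259/3 ≈ 86.333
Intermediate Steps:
s(y) = 1/(8 + y)
s(-11)*(-49) + 70 = -49/(8 - 11) + 70 = -49/(-3) + 70 = -1/3*(-49) + 70 = 49/3 + 70 = 259/3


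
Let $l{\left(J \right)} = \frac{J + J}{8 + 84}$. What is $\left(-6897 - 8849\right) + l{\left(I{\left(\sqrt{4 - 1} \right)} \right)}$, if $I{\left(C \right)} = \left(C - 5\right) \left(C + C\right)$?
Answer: $- \frac{362155}{23} - \frac{5 \sqrt{3}}{23} \approx -15746.0$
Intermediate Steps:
$I{\left(C \right)} = 2 C \left(-5 + C\right)$ ($I{\left(C \right)} = \left(-5 + C\right) 2 C = 2 C \left(-5 + C\right)$)
$l{\left(J \right)} = \frac{J}{46}$ ($l{\left(J \right)} = \frac{2 J}{92} = 2 J \frac{1}{92} = \frac{J}{46}$)
$\left(-6897 - 8849\right) + l{\left(I{\left(\sqrt{4 - 1} \right)} \right)} = \left(-6897 - 8849\right) + \frac{2 \sqrt{4 - 1} \left(-5 + \sqrt{4 - 1}\right)}{46} = -15746 + \frac{2 \sqrt{3} \left(-5 + \sqrt{3}\right)}{46} = -15746 + \frac{\sqrt{3} \left(-5 + \sqrt{3}\right)}{23}$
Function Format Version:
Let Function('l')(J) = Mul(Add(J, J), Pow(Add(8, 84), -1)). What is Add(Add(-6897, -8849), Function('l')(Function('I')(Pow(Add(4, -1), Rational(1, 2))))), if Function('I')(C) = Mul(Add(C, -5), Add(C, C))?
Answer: Add(Rational(-362155, 23), Mul(Rational(-5, 23), Pow(3, Rational(1, 2)))) ≈ -15746.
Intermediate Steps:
Function('I')(C) = Mul(2, C, Add(-5, C)) (Function('I')(C) = Mul(Add(-5, C), Mul(2, C)) = Mul(2, C, Add(-5, C)))
Function('l')(J) = Mul(Rational(1, 46), J) (Function('l')(J) = Mul(Mul(2, J), Pow(92, -1)) = Mul(Mul(2, J), Rational(1, 92)) = Mul(Rational(1, 46), J))
Add(Add(-6897, -8849), Function('l')(Function('I')(Pow(Add(4, -1), Rational(1, 2))))) = Add(Add(-6897, -8849), Mul(Rational(1, 46), Mul(2, Pow(Add(4, -1), Rational(1, 2)), Add(-5, Pow(Add(4, -1), Rational(1, 2)))))) = Add(-15746, Mul(Rational(1, 46), Mul(2, Pow(3, Rational(1, 2)), Add(-5, Pow(3, Rational(1, 2)))))) = Add(-15746, Mul(Rational(1, 23), Pow(3, Rational(1, 2)), Add(-5, Pow(3, Rational(1, 2)))))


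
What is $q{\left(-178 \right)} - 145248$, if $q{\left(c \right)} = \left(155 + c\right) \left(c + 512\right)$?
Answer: $-152930$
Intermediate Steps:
$q{\left(c \right)} = \left(155 + c\right) \left(512 + c\right)$
$q{\left(-178 \right)} - 145248 = \left(79360 + \left(-178\right)^{2} + 667 \left(-178\right)\right) - 145248 = \left(79360 + 31684 - 118726\right) - 145248 = -7682 - 145248 = -152930$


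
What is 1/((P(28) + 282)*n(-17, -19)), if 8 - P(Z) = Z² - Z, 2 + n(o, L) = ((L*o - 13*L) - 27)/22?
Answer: -11/116267 ≈ -9.4610e-5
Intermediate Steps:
n(o, L) = -71/22 - 13*L/22 + L*o/22 (n(o, L) = -2 + ((L*o - 13*L) - 27)/22 = -2 + ((-13*L + L*o) - 27)*(1/22) = -2 + (-27 - 13*L + L*o)*(1/22) = -2 + (-27/22 - 13*L/22 + L*o/22) = -71/22 - 13*L/22 + L*o/22)
P(Z) = 8 + Z - Z² (P(Z) = 8 - (Z² - Z) = 8 + (Z - Z²) = 8 + Z - Z²)
1/((P(28) + 282)*n(-17, -19)) = 1/(((8 + 28 - 1*28²) + 282)*(-71/22 - 13/22*(-19) + (1/22)*(-19)*(-17))) = 1/(((8 + 28 - 1*784) + 282)*(-71/22 + 247/22 + 323/22)) = 1/(((8 + 28 - 784) + 282)*(499/22)) = (22/499)/(-748 + 282) = (22/499)/(-466) = -1/466*22/499 = -11/116267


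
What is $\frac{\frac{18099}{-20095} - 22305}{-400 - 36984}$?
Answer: $\frac{224118537}{375615740} \approx 0.59667$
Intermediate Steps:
$\frac{\frac{18099}{-20095} - 22305}{-400 - 36984} = \frac{18099 \left(- \frac{1}{20095}\right) - 22305}{-37384} = \left(- \frac{18099}{20095} - 22305\right) \left(- \frac{1}{37384}\right) = \left(- \frac{448237074}{20095}\right) \left(- \frac{1}{37384}\right) = \frac{224118537}{375615740}$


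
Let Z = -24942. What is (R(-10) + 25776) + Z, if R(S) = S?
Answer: 824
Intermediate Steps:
(R(-10) + 25776) + Z = (-10 + 25776) - 24942 = 25766 - 24942 = 824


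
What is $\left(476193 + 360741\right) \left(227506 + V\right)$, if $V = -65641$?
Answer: $135470321910$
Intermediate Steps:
$\left(476193 + 360741\right) \left(227506 + V\right) = \left(476193 + 360741\right) \left(227506 - 65641\right) = 836934 \cdot 161865 = 135470321910$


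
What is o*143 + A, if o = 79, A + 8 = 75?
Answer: 11364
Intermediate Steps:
A = 67 (A = -8 + 75 = 67)
o*143 + A = 79*143 + 67 = 11297 + 67 = 11364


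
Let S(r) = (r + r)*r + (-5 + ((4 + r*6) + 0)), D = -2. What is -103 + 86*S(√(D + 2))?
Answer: -189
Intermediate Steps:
S(r) = -1 + 2*r² + 6*r (S(r) = (2*r)*r + (-5 + ((4 + 6*r) + 0)) = 2*r² + (-5 + (4 + 6*r)) = 2*r² + (-1 + 6*r) = -1 + 2*r² + 6*r)
-103 + 86*S(√(D + 2)) = -103 + 86*(-1 + 2*(√(-2 + 2))² + 6*√(-2 + 2)) = -103 + 86*(-1 + 2*(√0)² + 6*√0) = -103 + 86*(-1 + 2*0² + 6*0) = -103 + 86*(-1 + 2*0 + 0) = -103 + 86*(-1 + 0 + 0) = -103 + 86*(-1) = -103 - 86 = -189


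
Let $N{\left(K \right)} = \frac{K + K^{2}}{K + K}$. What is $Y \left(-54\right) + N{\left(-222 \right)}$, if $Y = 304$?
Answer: $- \frac{33053}{2} \approx -16527.0$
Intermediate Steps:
$N{\left(K \right)} = \frac{K + K^{2}}{2 K}$
$Y \left(-54\right) + N{\left(-222 \right)} = 304 \left(-54\right) + \left(\frac{1}{2} + \frac{1}{2} \left(-222\right)\right) = -16416 + \left(\frac{1}{2} - 111\right) = -16416 - \frac{221}{2} = - \frac{33053}{2}$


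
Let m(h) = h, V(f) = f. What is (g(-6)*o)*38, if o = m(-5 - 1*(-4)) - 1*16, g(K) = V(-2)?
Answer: 1292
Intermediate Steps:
g(K) = -2
o = -17 (o = (-5 - 1*(-4)) - 1*16 = (-5 + 4) - 16 = -1 - 16 = -17)
(g(-6)*o)*38 = -2*(-17)*38 = 34*38 = 1292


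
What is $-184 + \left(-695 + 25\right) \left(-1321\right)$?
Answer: $884886$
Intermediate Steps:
$-184 + \left(-695 + 25\right) \left(-1321\right) = -184 - -885070 = -184 + 885070 = 884886$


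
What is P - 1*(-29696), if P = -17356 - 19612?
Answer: -7272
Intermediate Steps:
P = -36968
P - 1*(-29696) = -36968 - 1*(-29696) = -36968 + 29696 = -7272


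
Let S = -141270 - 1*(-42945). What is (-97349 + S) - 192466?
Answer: -388140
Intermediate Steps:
S = -98325 (S = -141270 + 42945 = -98325)
(-97349 + S) - 192466 = (-97349 - 98325) - 192466 = -195674 - 192466 = -388140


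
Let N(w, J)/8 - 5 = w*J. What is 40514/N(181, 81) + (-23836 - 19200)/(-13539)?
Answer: 2798923427/794251896 ≈ 3.5240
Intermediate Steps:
N(w, J) = 40 + 8*J*w (N(w, J) = 40 + 8*(w*J) = 40 + 8*(J*w) = 40 + 8*J*w)
40514/N(181, 81) + (-23836 - 19200)/(-13539) = 40514/(40 + 8*81*181) + (-23836 - 19200)/(-13539) = 40514/(40 + 117288) - 43036*(-1/13539) = 40514/117328 + 43036/13539 = 40514*(1/117328) + 43036/13539 = 20257/58664 + 43036/13539 = 2798923427/794251896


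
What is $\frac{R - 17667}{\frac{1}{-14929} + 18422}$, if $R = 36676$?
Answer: $\frac{283785361}{275022037} \approx 1.0319$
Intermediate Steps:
$\frac{R - 17667}{\frac{1}{-14929} + 18422} = \frac{36676 - 17667}{\frac{1}{-14929} + 18422} = \frac{19009}{- \frac{1}{14929} + 18422} = \frac{19009}{\frac{275022037}{14929}} = 19009 \cdot \frac{14929}{275022037} = \frac{283785361}{275022037}$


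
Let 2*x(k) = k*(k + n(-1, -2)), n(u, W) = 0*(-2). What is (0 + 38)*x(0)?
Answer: 0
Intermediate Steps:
n(u, W) = 0
x(k) = k²/2 (x(k) = (k*(k + 0))/2 = (k*k)/2 = k²/2)
(0 + 38)*x(0) = (0 + 38)*((½)*0²) = 38*((½)*0) = 38*0 = 0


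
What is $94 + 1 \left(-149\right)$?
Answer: $-55$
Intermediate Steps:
$94 + 1 \left(-149\right) = 94 - 149 = -55$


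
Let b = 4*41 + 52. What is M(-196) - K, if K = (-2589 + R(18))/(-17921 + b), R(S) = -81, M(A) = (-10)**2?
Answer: 353566/3541 ≈ 99.849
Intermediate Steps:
M(A) = 100
b = 216 (b = 164 + 52 = 216)
K = 534/3541 (K = (-2589 - 81)/(-17921 + 216) = -2670/(-17705) = -2670*(-1/17705) = 534/3541 ≈ 0.15080)
M(-196) - K = 100 - 1*534/3541 = 100 - 534/3541 = 353566/3541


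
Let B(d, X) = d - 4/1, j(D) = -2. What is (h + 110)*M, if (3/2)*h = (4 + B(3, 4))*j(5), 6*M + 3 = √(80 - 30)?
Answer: -53 + 265*√2/3 ≈ 71.922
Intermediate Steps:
M = -½ + 5*√2/6 (M = -½ + √(80 - 30)/6 = -½ + √50/6 = -½ + (5*√2)/6 = -½ + 5*√2/6 ≈ 0.67851)
B(d, X) = -4 + d (B(d, X) = d - 4*1 = d - 4 = -4 + d)
h = -4 (h = 2*((4 + (-4 + 3))*(-2))/3 = 2*((4 - 1)*(-2))/3 = 2*(3*(-2))/3 = (⅔)*(-6) = -4)
(h + 110)*M = (-4 + 110)*(-½ + 5*√2/6) = 106*(-½ + 5*√2/6) = -53 + 265*√2/3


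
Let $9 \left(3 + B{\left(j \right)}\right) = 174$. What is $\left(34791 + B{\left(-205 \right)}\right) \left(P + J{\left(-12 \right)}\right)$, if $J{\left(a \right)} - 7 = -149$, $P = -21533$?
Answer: $-754448950$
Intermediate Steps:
$B{\left(j \right)} = \frac{49}{3}$ ($B{\left(j \right)} = -3 + \frac{1}{9} \cdot 174 = -3 + \frac{58}{3} = \frac{49}{3}$)
$J{\left(a \right)} = -142$ ($J{\left(a \right)} = 7 - 149 = -142$)
$\left(34791 + B{\left(-205 \right)}\right) \left(P + J{\left(-12 \right)}\right) = \left(34791 + \frac{49}{3}\right) \left(-21533 - 142\right) = \frac{104422}{3} \left(-21675\right) = -754448950$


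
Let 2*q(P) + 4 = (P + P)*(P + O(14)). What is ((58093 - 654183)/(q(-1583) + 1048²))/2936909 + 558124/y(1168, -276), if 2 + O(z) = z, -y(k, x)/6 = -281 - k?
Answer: 3109368293808044/48435200726373 ≈ 64.196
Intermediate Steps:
y(k, x) = 1686 + 6*k (y(k, x) = -6*(-281 - k) = 1686 + 6*k)
O(z) = -2 + z
q(P) = -2 + P*(12 + P) (q(P) = -2 + ((P + P)*(P + (-2 + 14)))/2 = -2 + ((2*P)*(P + 12))/2 = -2 + ((2*P)*(12 + P))/2 = -2 + (2*P*(12 + P))/2 = -2 + P*(12 + P))
((58093 - 654183)/(q(-1583) + 1048²))/2936909 + 558124/y(1168, -276) = ((58093 - 654183)/((-2 + (-1583)² + 12*(-1583)) + 1048²))/2936909 + 558124/(1686 + 6*1168) = -596090/((-2 + 2505889 - 18996) + 1098304)*(1/2936909) + 558124/(1686 + 7008) = -596090/(2486891 + 1098304)*(1/2936909) + 558124/8694 = -596090/3585195*(1/2936909) + 558124*(1/8694) = -596090*1/3585195*(1/2936909) + 39866/621 = -119218/717039*1/2936909 + 39866/621 = -119218/2105878292451 + 39866/621 = 3109368293808044/48435200726373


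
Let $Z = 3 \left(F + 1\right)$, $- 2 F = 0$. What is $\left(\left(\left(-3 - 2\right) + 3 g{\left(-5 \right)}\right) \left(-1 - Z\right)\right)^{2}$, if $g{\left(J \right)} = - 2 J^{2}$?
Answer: $384400$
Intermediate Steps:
$F = 0$ ($F = \left(- \frac{1}{2}\right) 0 = 0$)
$Z = 3$ ($Z = 3 \left(0 + 1\right) = 3 \cdot 1 = 3$)
$\left(\left(\left(-3 - 2\right) + 3 g{\left(-5 \right)}\right) \left(-1 - Z\right)\right)^{2} = \left(\left(\left(-3 - 2\right) + 3 \left(- 2 \left(-5\right)^{2}\right)\right) \left(-1 - 3\right)\right)^{2} = \left(\left(-5 + 3 \left(\left(-2\right) 25\right)\right) \left(-1 - 3\right)\right)^{2} = \left(\left(-5 + 3 \left(-50\right)\right) \left(-4\right)\right)^{2} = \left(\left(-5 - 150\right) \left(-4\right)\right)^{2} = \left(\left(-155\right) \left(-4\right)\right)^{2} = 620^{2} = 384400$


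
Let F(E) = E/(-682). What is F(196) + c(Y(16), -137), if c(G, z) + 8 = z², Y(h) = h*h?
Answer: 6397403/341 ≈ 18761.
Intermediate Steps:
Y(h) = h²
F(E) = -E/682 (F(E) = E*(-1/682) = -E/682)
c(G, z) = -8 + z²
F(196) + c(Y(16), -137) = -1/682*196 + (-8 + (-137)²) = -98/341 + (-8 + 18769) = -98/341 + 18761 = 6397403/341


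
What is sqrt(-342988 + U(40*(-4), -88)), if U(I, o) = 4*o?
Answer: 2*I*sqrt(85835) ≈ 585.95*I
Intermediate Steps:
sqrt(-342988 + U(40*(-4), -88)) = sqrt(-342988 + 4*(-88)) = sqrt(-342988 - 352) = sqrt(-343340) = 2*I*sqrt(85835)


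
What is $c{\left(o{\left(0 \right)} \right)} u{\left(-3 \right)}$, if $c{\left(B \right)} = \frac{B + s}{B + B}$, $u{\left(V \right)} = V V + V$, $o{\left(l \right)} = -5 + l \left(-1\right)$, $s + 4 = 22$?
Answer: $- \frac{39}{5} \approx -7.8$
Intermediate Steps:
$s = 18$ ($s = -4 + 22 = 18$)
$o{\left(l \right)} = -5 - l$
$u{\left(V \right)} = V + V^{2}$ ($u{\left(V \right)} = V^{2} + V = V + V^{2}$)
$c{\left(B \right)} = \frac{18 + B}{2 B}$ ($c{\left(B \right)} = \frac{B + 18}{B + B} = \frac{18 + B}{2 B}$)
$c{\left(o{\left(0 \right)} \right)} u{\left(-3 \right)} = \frac{18 - 5}{2 \left(-5 - 0\right)} \left(- 3 \left(1 - 3\right)\right) = \frac{18 + \left(-5 + 0\right)}{2 \left(-5 + 0\right)} \left(\left(-3\right) \left(-2\right)\right) = \frac{18 - 5}{2 \left(-5\right)} 6 = \frac{1}{2} \left(- \frac{1}{5}\right) 13 \cdot 6 = \left(- \frac{13}{10}\right) 6 = - \frac{39}{5}$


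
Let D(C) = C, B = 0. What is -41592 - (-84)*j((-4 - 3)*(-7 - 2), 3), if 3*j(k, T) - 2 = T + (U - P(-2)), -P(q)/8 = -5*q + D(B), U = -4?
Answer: -39324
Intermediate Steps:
P(q) = 40*q (P(q) = -8*(-5*q + 0) = -(-40)*q = 40*q)
j(k, T) = 26 + T/3 (j(k, T) = 2/3 + (T + (-4 - 40*(-2)))/3 = 2/3 + (T + (-4 - 1*(-80)))/3 = 2/3 + (T + (-4 + 80))/3 = 2/3 + (T + 76)/3 = 2/3 + (76 + T)/3 = 2/3 + (76/3 + T/3) = 26 + T/3)
-41592 - (-84)*j((-4 - 3)*(-7 - 2), 3) = -41592 - (-84)*(26 + (1/3)*3) = -41592 - (-84)*(26 + 1) = -41592 - (-84)*27 = -41592 - 1*(-2268) = -41592 + 2268 = -39324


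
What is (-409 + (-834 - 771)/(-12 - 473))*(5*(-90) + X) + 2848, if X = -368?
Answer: 32466192/97 ≈ 3.3470e+5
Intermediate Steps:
(-409 + (-834 - 771)/(-12 - 473))*(5*(-90) + X) + 2848 = (-409 + (-834 - 771)/(-12 - 473))*(5*(-90) - 368) + 2848 = (-409 - 1605/(-485))*(-450 - 368) + 2848 = (-409 - 1605*(-1/485))*(-818) + 2848 = (-409 + 321/97)*(-818) + 2848 = -39352/97*(-818) + 2848 = 32189936/97 + 2848 = 32466192/97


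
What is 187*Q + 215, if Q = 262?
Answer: 49209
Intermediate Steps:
187*Q + 215 = 187*262 + 215 = 48994 + 215 = 49209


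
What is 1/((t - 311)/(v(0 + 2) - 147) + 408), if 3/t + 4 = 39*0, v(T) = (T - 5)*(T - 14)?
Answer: 444/182399 ≈ 0.0024342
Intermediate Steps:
v(T) = (-14 + T)*(-5 + T) (v(T) = (-5 + T)*(-14 + T) = (-14 + T)*(-5 + T))
t = -¾ (t = 3/(-4 + 39*0) = 3/(-4 + 0) = 3/(-4) = 3*(-¼) = -¾ ≈ -0.75000)
1/((t - 311)/(v(0 + 2) - 147) + 408) = 1/((-¾ - 311)/((70 + (0 + 2)² - 19*(0 + 2)) - 147) + 408) = 1/(-1247/(4*((70 + 2² - 19*2) - 147)) + 408) = 1/(-1247/(4*((70 + 4 - 38) - 147)) + 408) = 1/(-1247/(4*(36 - 147)) + 408) = 1/(-1247/4/(-111) + 408) = 1/(-1247/4*(-1/111) + 408) = 1/(1247/444 + 408) = 1/(182399/444) = 444/182399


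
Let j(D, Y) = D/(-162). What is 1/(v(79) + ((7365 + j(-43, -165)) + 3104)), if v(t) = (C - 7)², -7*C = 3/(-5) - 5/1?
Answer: 4050/42556207 ≈ 9.5168e-5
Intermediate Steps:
j(D, Y) = -D/162 (j(D, Y) = D*(-1/162) = -D/162)
C = ⅘ (C = -(3/(-5) - 5/1)/7 = -(3*(-⅕) - 5*1)/7 = -(-⅗ - 5)/7 = -⅐*(-28/5) = ⅘ ≈ 0.80000)
v(t) = 961/25 (v(t) = (⅘ - 7)² = (-31/5)² = 961/25)
1/(v(79) + ((7365 + j(-43, -165)) + 3104)) = 1/(961/25 + ((7365 - 1/162*(-43)) + 3104)) = 1/(961/25 + ((7365 + 43/162) + 3104)) = 1/(961/25 + (1193173/162 + 3104)) = 1/(961/25 + 1696021/162) = 1/(42556207/4050) = 4050/42556207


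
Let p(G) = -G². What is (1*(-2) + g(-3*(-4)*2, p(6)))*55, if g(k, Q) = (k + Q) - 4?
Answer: -990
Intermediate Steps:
g(k, Q) = -4 + Q + k (g(k, Q) = (Q + k) - 4 = -4 + Q + k)
(1*(-2) + g(-3*(-4)*2, p(6)))*55 = (1*(-2) + (-4 - 1*6² - 3*(-4)*2))*55 = (-2 + (-4 - 1*36 + 12*2))*55 = (-2 + (-4 - 36 + 24))*55 = (-2 - 16)*55 = -18*55 = -990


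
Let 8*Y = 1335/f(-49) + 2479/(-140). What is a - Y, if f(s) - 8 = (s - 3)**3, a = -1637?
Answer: -2574329297/1574720 ≈ -1634.8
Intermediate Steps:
f(s) = 8 + (-3 + s)**3 (f(s) = 8 + (s - 3)**3 = 8 + (-3 + s)**3)
Y = -3487343/1574720 (Y = (1335/(8 + (-3 - 49)**3) + 2479/(-140))/8 = (1335/(8 + (-52)**3) + 2479*(-1/140))/8 = (1335/(8 - 140608) - 2479/140)/8 = (1335/(-140600) - 2479/140)/8 = (1335*(-1/140600) - 2479/140)/8 = (-267/28120 - 2479/140)/8 = (1/8)*(-3487343/196840) = -3487343/1574720 ≈ -2.2146)
a - Y = -1637 - 1*(-3487343/1574720) = -1637 + 3487343/1574720 = -2574329297/1574720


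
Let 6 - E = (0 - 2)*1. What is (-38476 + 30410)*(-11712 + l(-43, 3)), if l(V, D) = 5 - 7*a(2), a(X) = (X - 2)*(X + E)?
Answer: 94428662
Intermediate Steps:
E = 8 (E = 6 - (0 - 2) = 6 - (-2) = 6 - 1*(-2) = 6 + 2 = 8)
a(X) = (-2 + X)*(8 + X) (a(X) = (X - 2)*(X + 8) = (-2 + X)*(8 + X))
l(V, D) = 5 (l(V, D) = 5 - 7*(-16 + 2**2 + 6*2) = 5 - 7*(-16 + 4 + 12) = 5 - 7*0 = 5 + 0 = 5)
(-38476 + 30410)*(-11712 + l(-43, 3)) = (-38476 + 30410)*(-11712 + 5) = -8066*(-11707) = 94428662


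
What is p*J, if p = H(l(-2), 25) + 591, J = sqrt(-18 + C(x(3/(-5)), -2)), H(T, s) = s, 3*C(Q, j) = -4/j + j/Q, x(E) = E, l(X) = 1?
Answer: 616*I*sqrt(146)/3 ≈ 2481.1*I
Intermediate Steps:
C(Q, j) = -4/(3*j) + j/(3*Q) (C(Q, j) = (-4/j + j/Q)/3 = -4/(3*j) + j/(3*Q))
J = I*sqrt(146)/3 (J = sqrt(-18 + (-4/3/(-2) + (1/3)*(-2)/(3/(-5)))) = sqrt(-18 + (-4/3*(-1/2) + (1/3)*(-2)/(3*(-1/5)))) = sqrt(-18 + (2/3 + (1/3)*(-2)/(-3/5))) = sqrt(-18 + (2/3 + (1/3)*(-2)*(-5/3))) = sqrt(-18 + (2/3 + 10/9)) = sqrt(-18 + 16/9) = sqrt(-146/9) = I*sqrt(146)/3 ≈ 4.0277*I)
p = 616 (p = 25 + 591 = 616)
p*J = 616*(I*sqrt(146)/3) = 616*I*sqrt(146)/3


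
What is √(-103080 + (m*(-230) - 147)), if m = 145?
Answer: I*√136577 ≈ 369.56*I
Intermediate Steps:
√(-103080 + (m*(-230) - 147)) = √(-103080 + (145*(-230) - 147)) = √(-103080 + (-33350 - 147)) = √(-103080 - 33497) = √(-136577) = I*√136577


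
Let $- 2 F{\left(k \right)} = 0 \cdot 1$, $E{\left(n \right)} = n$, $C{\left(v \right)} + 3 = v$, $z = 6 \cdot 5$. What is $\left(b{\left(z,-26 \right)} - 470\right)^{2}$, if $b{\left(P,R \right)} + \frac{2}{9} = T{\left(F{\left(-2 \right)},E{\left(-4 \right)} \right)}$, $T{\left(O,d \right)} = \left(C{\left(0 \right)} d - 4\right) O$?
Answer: $\frac{17909824}{81} \approx 2.2111 \cdot 10^{5}$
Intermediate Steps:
$z = 30$
$C{\left(v \right)} = -3 + v$
$F{\left(k \right)} = 0$ ($F{\left(k \right)} = - \frac{0 \cdot 1}{2} = \left(- \frac{1}{2}\right) 0 = 0$)
$T{\left(O,d \right)} = O \left(-4 - 3 d\right)$ ($T{\left(O,d \right)} = \left(\left(-3 + 0\right) d - 4\right) O = \left(- 3 d - 4\right) O = \left(-4 - 3 d\right) O = O \left(-4 - 3 d\right)$)
$b{\left(P,R \right)} = - \frac{2}{9}$ ($b{\left(P,R \right)} = - \frac{2}{9} + 0 \left(-4 - -12\right) = - \frac{2}{9} + 0 \left(-4 + 12\right) = - \frac{2}{9} + 0 \cdot 8 = - \frac{2}{9} + 0 = - \frac{2}{9}$)
$\left(b{\left(z,-26 \right)} - 470\right)^{2} = \left(- \frac{2}{9} - 470\right)^{2} = \left(- \frac{4232}{9}\right)^{2} = \frac{17909824}{81}$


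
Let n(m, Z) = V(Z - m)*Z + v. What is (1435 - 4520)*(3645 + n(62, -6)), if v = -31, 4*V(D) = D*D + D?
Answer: 9933700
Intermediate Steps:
V(D) = D/4 + D**2/4 (V(D) = (D*D + D)/4 = (D**2 + D)/4 = (D + D**2)/4 = D/4 + D**2/4)
n(m, Z) = -31 + Z*(Z - m)*(1 + Z - m)/4 (n(m, Z) = ((Z - m)*(1 + (Z - m))/4)*Z - 31 = ((Z - m)*(1 + Z - m)/4)*Z - 31 = Z*(Z - m)*(1 + Z - m)/4 - 31 = -31 + Z*(Z - m)*(1 + Z - m)/4)
(1435 - 4520)*(3645 + n(62, -6)) = (1435 - 4520)*(3645 + (-31 + (1/4)*(-6)*(-6 - 1*62)*(1 - 6 - 1*62))) = -3085*(3645 + (-31 + (1/4)*(-6)*(-6 - 62)*(1 - 6 - 62))) = -3085*(3645 + (-31 + (1/4)*(-6)*(-68)*(-67))) = -3085*(3645 + (-31 - 6834)) = -3085*(3645 - 6865) = -3085*(-3220) = 9933700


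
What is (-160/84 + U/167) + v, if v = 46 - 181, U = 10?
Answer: -479915/3507 ≈ -136.84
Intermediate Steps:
v = -135
(-160/84 + U/167) + v = (-160/84 + 10/167) - 135 = (-160*1/84 + 10*(1/167)) - 135 = (-40/21 + 10/167) - 135 = -6470/3507 - 135 = -479915/3507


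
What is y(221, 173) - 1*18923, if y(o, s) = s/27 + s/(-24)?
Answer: -4087541/216 ≈ -18924.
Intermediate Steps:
y(o, s) = -s/216 (y(o, s) = s*(1/27) + s*(-1/24) = s/27 - s/24 = -s/216)
y(221, 173) - 1*18923 = -1/216*173 - 1*18923 = -173/216 - 18923 = -4087541/216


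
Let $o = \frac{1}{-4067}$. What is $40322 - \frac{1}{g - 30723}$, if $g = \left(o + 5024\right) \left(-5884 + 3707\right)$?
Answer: $\frac{256947543451061}{6372390840} \approx 40322.0$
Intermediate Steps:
$o = - \frac{1}{4067} \approx -0.00024588$
$g = - \frac{6354540777}{581}$ ($g = \left(- \frac{1}{4067} + 5024\right) \left(-5884 + 3707\right) = \frac{20432607}{4067} \left(-2177\right) = - \frac{6354540777}{581} \approx -1.0937 \cdot 10^{7}$)
$40322 - \frac{1}{g - 30723} = 40322 - \frac{1}{- \frac{6354540777}{581} - 30723} = 40322 - \frac{1}{- \frac{6372390840}{581}} = 40322 - - \frac{581}{6372390840} = 40322 + \frac{581}{6372390840} = \frac{256947543451061}{6372390840}$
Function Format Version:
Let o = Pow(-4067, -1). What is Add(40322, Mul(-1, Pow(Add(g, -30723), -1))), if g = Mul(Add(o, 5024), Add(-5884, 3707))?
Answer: Rational(256947543451061, 6372390840) ≈ 40322.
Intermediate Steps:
o = Rational(-1, 4067) ≈ -0.00024588
g = Rational(-6354540777, 581) (g = Mul(Add(Rational(-1, 4067), 5024), Add(-5884, 3707)) = Mul(Rational(20432607, 4067), -2177) = Rational(-6354540777, 581) ≈ -1.0937e+7)
Add(40322, Mul(-1, Pow(Add(g, -30723), -1))) = Add(40322, Mul(-1, Pow(Add(Rational(-6354540777, 581), -30723), -1))) = Add(40322, Mul(-1, Pow(Rational(-6372390840, 581), -1))) = Add(40322, Mul(-1, Rational(-581, 6372390840))) = Add(40322, Rational(581, 6372390840)) = Rational(256947543451061, 6372390840)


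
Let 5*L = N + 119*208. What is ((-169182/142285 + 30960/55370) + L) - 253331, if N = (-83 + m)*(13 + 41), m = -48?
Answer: -15138255158459/60602465 ≈ -2.4980e+5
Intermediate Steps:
N = -7074 (N = (-83 - 48)*(13 + 41) = -131*54 = -7074)
L = 17678/5 (L = (-7074 + 119*208)/5 = (-7074 + 24752)/5 = (⅕)*17678 = 17678/5 ≈ 3535.6)
((-169182/142285 + 30960/55370) + L) - 253331 = ((-169182/142285 + 30960/55370) + 17678/5) - 253331 = ((-169182*1/142285 + 30960*(1/55370)) + 17678/5) - 253331 = ((-13014/10945 + 3096/5537) + 17678/5) - 253331 = (-38172798/60602465 + 17678/5) - 253331 = 214227902456/60602465 - 253331 = -15138255158459/60602465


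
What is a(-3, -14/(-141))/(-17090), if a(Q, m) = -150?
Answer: 15/1709 ≈ 0.0087771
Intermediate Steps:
a(-3, -14/(-141))/(-17090) = -150/(-17090) = -150*(-1/17090) = 15/1709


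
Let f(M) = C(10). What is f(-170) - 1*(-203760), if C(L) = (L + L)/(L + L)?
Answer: 203761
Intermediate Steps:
C(L) = 1 (C(L) = (2*L)/((2*L)) = (2*L)*(1/(2*L)) = 1)
f(M) = 1
f(-170) - 1*(-203760) = 1 - 1*(-203760) = 1 + 203760 = 203761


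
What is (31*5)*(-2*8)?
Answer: -2480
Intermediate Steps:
(31*5)*(-2*8) = 155*(-16) = -2480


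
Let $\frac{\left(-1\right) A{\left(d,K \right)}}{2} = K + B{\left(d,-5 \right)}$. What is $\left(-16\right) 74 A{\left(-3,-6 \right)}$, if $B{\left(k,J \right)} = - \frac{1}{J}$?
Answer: $- \frac{68672}{5} \approx -13734.0$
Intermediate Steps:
$A{\left(d,K \right)} = - \frac{2}{5} - 2 K$ ($A{\left(d,K \right)} = - 2 \left(K - \frac{1}{-5}\right) = - 2 \left(K - - \frac{1}{5}\right) = - 2 \left(K + \frac{1}{5}\right) = - 2 \left(\frac{1}{5} + K\right) = - \frac{2}{5} - 2 K$)
$\left(-16\right) 74 A{\left(-3,-6 \right)} = \left(-16\right) 74 \left(- \frac{2}{5} - -12\right) = - 1184 \left(- \frac{2}{5} + 12\right) = \left(-1184\right) \frac{58}{5} = - \frac{68672}{5}$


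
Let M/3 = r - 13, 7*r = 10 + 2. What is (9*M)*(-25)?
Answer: 53325/7 ≈ 7617.9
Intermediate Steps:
r = 12/7 (r = (10 + 2)/7 = (1/7)*12 = 12/7 ≈ 1.7143)
M = -237/7 (M = 3*(12/7 - 13) = 3*(-79/7) = -237/7 ≈ -33.857)
(9*M)*(-25) = (9*(-237/7))*(-25) = -2133/7*(-25) = 53325/7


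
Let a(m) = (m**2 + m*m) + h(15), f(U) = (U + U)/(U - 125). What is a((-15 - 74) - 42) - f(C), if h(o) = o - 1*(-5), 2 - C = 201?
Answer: 5563205/162 ≈ 34341.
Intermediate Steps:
C = -199 (C = 2 - 1*201 = 2 - 201 = -199)
h(o) = 5 + o (h(o) = o + 5 = 5 + o)
f(U) = 2*U/(-125 + U) (f(U) = (2*U)/(-125 + U) = 2*U/(-125 + U))
a(m) = 20 + 2*m**2 (a(m) = (m**2 + m*m) + (5 + 15) = (m**2 + m**2) + 20 = 2*m**2 + 20 = 20 + 2*m**2)
a((-15 - 74) - 42) - f(C) = (20 + 2*((-15 - 74) - 42)**2) - 2*(-199)/(-125 - 199) = (20 + 2*(-89 - 42)**2) - 2*(-199)/(-324) = (20 + 2*(-131)**2) - 2*(-199)*(-1)/324 = (20 + 2*17161) - 1*199/162 = (20 + 34322) - 199/162 = 34342 - 199/162 = 5563205/162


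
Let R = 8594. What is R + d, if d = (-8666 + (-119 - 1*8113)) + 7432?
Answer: -872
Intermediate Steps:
d = -9466 (d = (-8666 + (-119 - 8113)) + 7432 = (-8666 - 8232) + 7432 = -16898 + 7432 = -9466)
R + d = 8594 - 9466 = -872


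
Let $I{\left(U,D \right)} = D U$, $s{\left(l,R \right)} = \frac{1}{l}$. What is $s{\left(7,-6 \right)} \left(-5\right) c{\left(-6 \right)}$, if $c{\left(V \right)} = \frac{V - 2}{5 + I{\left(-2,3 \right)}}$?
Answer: $- \frac{40}{7} \approx -5.7143$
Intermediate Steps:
$c{\left(V \right)} = 2 - V$ ($c{\left(V \right)} = \frac{V - 2}{5 + 3 \left(-2\right)} = \frac{-2 + V}{5 - 6} = \frac{-2 + V}{-1} = \left(-2 + V\right) \left(-1\right) = 2 - V$)
$s{\left(7,-6 \right)} \left(-5\right) c{\left(-6 \right)} = \frac{1}{7} \left(-5\right) \left(2 - -6\right) = \frac{1}{7} \left(-5\right) \left(2 + 6\right) = \left(- \frac{5}{7}\right) 8 = - \frac{40}{7}$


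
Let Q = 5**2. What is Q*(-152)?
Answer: -3800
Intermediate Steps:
Q = 25
Q*(-152) = 25*(-152) = -3800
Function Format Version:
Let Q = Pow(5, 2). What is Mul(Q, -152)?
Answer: -3800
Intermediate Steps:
Q = 25
Mul(Q, -152) = Mul(25, -152) = -3800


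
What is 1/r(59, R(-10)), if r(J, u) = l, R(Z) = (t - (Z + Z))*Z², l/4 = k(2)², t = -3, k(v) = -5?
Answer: 1/100 ≈ 0.010000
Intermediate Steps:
l = 100 (l = 4*(-5)² = 4*25 = 100)
R(Z) = Z²*(-3 - 2*Z) (R(Z) = (-3 - (Z + Z))*Z² = (-3 - 2*Z)*Z² = Z²*(-3 - 2*Z))
r(J, u) = 100
1/r(59, R(-10)) = 1/100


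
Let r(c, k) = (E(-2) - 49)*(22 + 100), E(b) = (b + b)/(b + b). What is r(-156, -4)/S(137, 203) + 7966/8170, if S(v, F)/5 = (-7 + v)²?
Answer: 15632087/17259125 ≈ 0.90573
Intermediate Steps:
E(b) = 1 (E(b) = (2*b)/((2*b)) = (2*b)*(1/(2*b)) = 1)
r(c, k) = -5856 (r(c, k) = (1 - 49)*(22 + 100) = -48*122 = -5856)
S(v, F) = 5*(-7 + v)²
r(-156, -4)/S(137, 203) + 7966/8170 = -5856*1/(5*(-7 + 137)²) + 7966/8170 = -5856/(5*130²) + 7966*(1/8170) = -5856/(5*16900) + 3983/4085 = -5856/84500 + 3983/4085 = -5856*1/84500 + 3983/4085 = -1464/21125 + 3983/4085 = 15632087/17259125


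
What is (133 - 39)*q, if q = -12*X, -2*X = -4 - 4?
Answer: -4512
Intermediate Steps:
X = 4 (X = -(-4 - 4)/2 = -½*(-8) = 4)
q = -48 (q = -12*4 = -48)
(133 - 39)*q = (133 - 39)*(-48) = 94*(-48) = -4512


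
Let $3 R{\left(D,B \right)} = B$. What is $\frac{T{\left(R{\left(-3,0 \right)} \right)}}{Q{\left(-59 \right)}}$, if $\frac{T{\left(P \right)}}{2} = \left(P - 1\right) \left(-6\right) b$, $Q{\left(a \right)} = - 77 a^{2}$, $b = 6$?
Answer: $- \frac{72}{268037} \approx -0.00026862$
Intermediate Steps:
$R{\left(D,B \right)} = \frac{B}{3}$
$T{\left(P \right)} = 72 - 72 P$ ($T{\left(P \right)} = 2 \left(P - 1\right) \left(-6\right) 6 = 2 \left(-1 + P\right) \left(-6\right) 6 = 2 \left(6 - 6 P\right) 6 = 2 \left(36 - 36 P\right) = 72 - 72 P$)
$\frac{T{\left(R{\left(-3,0 \right)} \right)}}{Q{\left(-59 \right)}} = \frac{72 - 72 \cdot \frac{1}{3} \cdot 0}{\left(-77\right) \left(-59\right)^{2}} = \frac{72 - 0}{\left(-77\right) 3481} = \frac{72 + 0}{-268037} = 72 \left(- \frac{1}{268037}\right) = - \frac{72}{268037}$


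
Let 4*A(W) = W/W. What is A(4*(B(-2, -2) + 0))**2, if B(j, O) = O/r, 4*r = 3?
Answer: 1/16 ≈ 0.062500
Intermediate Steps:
r = 3/4 (r = (1/4)*3 = 3/4 ≈ 0.75000)
B(j, O) = 4*O/3 (B(j, O) = O/(3/4) = O*(4/3) = 4*O/3)
A(W) = 1/4 (A(W) = (W/W)/4 = (1/4)*1 = 1/4)
A(4*(B(-2, -2) + 0))**2 = (1/4)**2 = 1/16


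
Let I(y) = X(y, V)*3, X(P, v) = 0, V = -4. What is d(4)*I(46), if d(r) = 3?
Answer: 0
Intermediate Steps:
I(y) = 0 (I(y) = 0*3 = 0)
d(4)*I(46) = 3*0 = 0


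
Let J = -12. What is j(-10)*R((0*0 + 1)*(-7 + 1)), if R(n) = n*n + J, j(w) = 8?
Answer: 192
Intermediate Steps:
R(n) = -12 + n² (R(n) = n*n - 12 = n² - 12 = -12 + n²)
j(-10)*R((0*0 + 1)*(-7 + 1)) = 8*(-12 + ((0*0 + 1)*(-7 + 1))²) = 8*(-12 + ((0 + 1)*(-6))²) = 8*(-12 + (1*(-6))²) = 8*(-12 + (-6)²) = 8*(-12 + 36) = 8*24 = 192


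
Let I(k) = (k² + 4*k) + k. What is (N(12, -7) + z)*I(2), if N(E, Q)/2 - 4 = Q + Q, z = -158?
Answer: -2492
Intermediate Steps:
I(k) = k² + 5*k
N(E, Q) = 8 + 4*Q (N(E, Q) = 8 + 2*(Q + Q) = 8 + 2*(2*Q) = 8 + 4*Q)
(N(12, -7) + z)*I(2) = ((8 + 4*(-7)) - 158)*(2*(5 + 2)) = ((8 - 28) - 158)*(2*7) = (-20 - 158)*14 = -178*14 = -2492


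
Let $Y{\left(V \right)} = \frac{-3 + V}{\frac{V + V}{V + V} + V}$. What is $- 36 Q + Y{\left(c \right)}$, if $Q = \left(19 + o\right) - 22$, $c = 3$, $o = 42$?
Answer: $-1404$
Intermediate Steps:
$Q = 39$ ($Q = \left(19 + 42\right) - 22 = 61 - 22 = 39$)
$Y{\left(V \right)} = \frac{-3 + V}{1 + V}$ ($Y{\left(V \right)} = \frac{-3 + V}{\frac{2 V}{2 V} + V} = \frac{-3 + V}{2 V \frac{1}{2 V} + V} = \frac{-3 + V}{1 + V}$)
$- 36 Q + Y{\left(c \right)} = \left(-36\right) 39 + \frac{-3 + 3}{1 + 3} = -1404 + \frac{1}{4} \cdot 0 = -1404 + 0 = -1404$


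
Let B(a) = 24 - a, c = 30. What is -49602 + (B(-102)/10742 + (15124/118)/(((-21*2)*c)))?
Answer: -9902564718181/199640070 ≈ -49602.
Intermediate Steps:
-49602 + (B(-102)/10742 + (15124/118)/(((-21*2)*c))) = -49602 + ((24 - 1*(-102))/10742 + (15124/118)/((-21*2*30))) = -49602 + ((24 + 102)*(1/10742) + (15124*(1/118))/((-42*30))) = -49602 + (126*(1/10742) + (7562/59)/(-1260)) = -49602 + (63/5371 + (7562/59)*(-1/1260)) = -49602 + (63/5371 - 3781/37170) = -49602 - 17966041/199640070 = -9902564718181/199640070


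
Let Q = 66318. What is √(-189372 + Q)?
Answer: I*√123054 ≈ 350.79*I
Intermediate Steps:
√(-189372 + Q) = √(-189372 + 66318) = √(-123054) = I*√123054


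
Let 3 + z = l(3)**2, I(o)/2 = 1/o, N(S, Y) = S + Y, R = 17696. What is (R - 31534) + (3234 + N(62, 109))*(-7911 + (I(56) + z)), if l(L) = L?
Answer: -754046759/28 ≈ -2.6930e+7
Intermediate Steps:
I(o) = 2/o
z = 6 (z = -3 + 3**2 = -3 + 9 = 6)
(R - 31534) + (3234 + N(62, 109))*(-7911 + (I(56) + z)) = (17696 - 31534) + (3234 + (62 + 109))*(-7911 + (2/56 + 6)) = -13838 + (3234 + 171)*(-7911 + (2*(1/56) + 6)) = -13838 + 3405*(-7911 + (1/28 + 6)) = -13838 + 3405*(-7911 + 169/28) = -13838 + 3405*(-221339/28) = -13838 - 753659295/28 = -754046759/28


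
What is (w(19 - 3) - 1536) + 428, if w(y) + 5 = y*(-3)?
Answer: -1161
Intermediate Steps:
w(y) = -5 - 3*y (w(y) = -5 + y*(-3) = -5 - 3*y)
(w(19 - 3) - 1536) + 428 = ((-5 - 3*(19 - 3)) - 1536) + 428 = ((-5 - 3*16) - 1536) + 428 = ((-5 - 48) - 1536) + 428 = (-53 - 1536) + 428 = -1589 + 428 = -1161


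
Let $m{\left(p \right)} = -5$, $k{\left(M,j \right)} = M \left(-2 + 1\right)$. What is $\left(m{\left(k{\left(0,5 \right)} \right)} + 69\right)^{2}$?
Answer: $4096$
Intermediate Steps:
$k{\left(M,j \right)} = - M$ ($k{\left(M,j \right)} = M \left(-1\right) = - M$)
$\left(m{\left(k{\left(0,5 \right)} \right)} + 69\right)^{2} = \left(-5 + 69\right)^{2} = 64^{2} = 4096$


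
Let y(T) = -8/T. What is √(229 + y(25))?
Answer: √5717/5 ≈ 15.122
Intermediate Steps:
√(229 + y(25)) = √(229 - 8/25) = √(5717/25) = √5717/5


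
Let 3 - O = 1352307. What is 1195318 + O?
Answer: -156986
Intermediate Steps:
O = -1352304 (O = 3 - 1*1352307 = 3 - 1352307 = -1352304)
1195318 + O = 1195318 - 1352304 = -156986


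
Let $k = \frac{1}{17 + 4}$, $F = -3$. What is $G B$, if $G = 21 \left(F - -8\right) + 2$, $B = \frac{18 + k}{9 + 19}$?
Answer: $\frac{40553}{588} \approx 68.968$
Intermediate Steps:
$k = \frac{1}{21} \approx 0.047619$
$B = \frac{379}{588}$ ($B = \frac{18 + \frac{1}{21}}{9 + 19} = \frac{379}{21 \cdot 28} = \frac{379}{21} \cdot \frac{1}{28} = \frac{379}{588} \approx 0.64456$)
$G = 107$ ($G = 21 \left(-3 - -8\right) + 2 = 21 \left(-3 + 8\right) + 2 = 21 \cdot 5 + 2 = 105 + 2 = 107$)
$G B = 107 \cdot \frac{379}{588} = \frac{40553}{588}$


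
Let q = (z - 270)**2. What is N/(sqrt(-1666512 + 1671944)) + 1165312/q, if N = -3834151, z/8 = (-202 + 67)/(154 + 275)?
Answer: 5957366272/379665225 - 3834151*sqrt(1358)/2716 ≈ -52007.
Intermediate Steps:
z = -360/143 (z = 8*((-202 + 67)/(154 + 275)) = 8*(-135/429) = 8*(-135*1/429) = 8*(-45/143) = -360/143 ≈ -2.5175)
q = 1518660900/20449 (q = (-360/143 - 270)**2 = (-38970/143)**2 = 1518660900/20449 ≈ 74266.)
N/(sqrt(-1666512 + 1671944)) + 1165312/q = -3834151/sqrt(-1666512 + 1671944) + 1165312/(1518660900/20449) = -3834151*sqrt(1358)/2716 + 1165312*(20449/1518660900) = -3834151*sqrt(1358)/2716 + 5957366272/379665225 = 5957366272/379665225 - 3834151*sqrt(1358)/2716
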